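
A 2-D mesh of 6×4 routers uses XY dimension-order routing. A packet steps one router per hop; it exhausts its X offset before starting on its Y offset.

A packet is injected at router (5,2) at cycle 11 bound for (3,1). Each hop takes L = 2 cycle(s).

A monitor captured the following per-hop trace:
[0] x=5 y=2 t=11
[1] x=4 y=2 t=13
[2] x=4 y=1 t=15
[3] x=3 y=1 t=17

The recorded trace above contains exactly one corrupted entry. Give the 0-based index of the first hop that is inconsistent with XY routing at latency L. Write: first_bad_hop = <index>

first_bad_hop = 2

[1] (-1,+0) / 2c ⇒ ok
[2] (+0,-1) / 2c ⇒ BAD: Y-move but x=4≠3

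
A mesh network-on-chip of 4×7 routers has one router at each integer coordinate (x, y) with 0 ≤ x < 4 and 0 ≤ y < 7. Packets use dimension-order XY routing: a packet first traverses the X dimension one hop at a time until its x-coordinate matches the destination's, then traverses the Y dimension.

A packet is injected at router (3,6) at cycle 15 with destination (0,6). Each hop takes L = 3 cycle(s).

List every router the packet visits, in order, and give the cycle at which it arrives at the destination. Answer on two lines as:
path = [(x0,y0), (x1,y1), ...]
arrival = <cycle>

path = [(3,6), (2,6), (1,6), (0,6)]
arrival = 24

  0. router=(3,6) cycle=15 (inject)
  1. router=(2,6) cycle=18 dir=W
  2. router=(1,6) cycle=21 dir=W
  3. router=(0,6) cycle=24 dir=W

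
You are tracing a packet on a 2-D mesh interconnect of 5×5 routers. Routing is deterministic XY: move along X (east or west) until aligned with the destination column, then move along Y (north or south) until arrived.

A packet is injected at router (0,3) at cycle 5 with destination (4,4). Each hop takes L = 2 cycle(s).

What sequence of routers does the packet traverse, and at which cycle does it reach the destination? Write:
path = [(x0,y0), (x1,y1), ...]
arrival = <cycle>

[0] x=0 y=3 t=5
[1] x=1 y=3 t=7 →E
[2] x=2 y=3 t=9 →E
[3] x=3 y=3 t=11 →E
[4] x=4 y=3 t=13 →E
[5] x=4 y=4 t=15 →N

path = [(0,3), (1,3), (2,3), (3,3), (4,3), (4,4)]
arrival = 15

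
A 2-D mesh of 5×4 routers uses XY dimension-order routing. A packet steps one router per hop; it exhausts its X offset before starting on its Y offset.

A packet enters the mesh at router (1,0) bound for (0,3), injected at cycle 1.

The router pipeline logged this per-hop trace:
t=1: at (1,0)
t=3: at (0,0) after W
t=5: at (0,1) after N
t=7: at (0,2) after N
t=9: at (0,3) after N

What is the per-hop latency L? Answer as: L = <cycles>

L = 2

cyc[1] − cyc[0] = 3 − 1 = 2.
Each hop adds L, hence L = 2.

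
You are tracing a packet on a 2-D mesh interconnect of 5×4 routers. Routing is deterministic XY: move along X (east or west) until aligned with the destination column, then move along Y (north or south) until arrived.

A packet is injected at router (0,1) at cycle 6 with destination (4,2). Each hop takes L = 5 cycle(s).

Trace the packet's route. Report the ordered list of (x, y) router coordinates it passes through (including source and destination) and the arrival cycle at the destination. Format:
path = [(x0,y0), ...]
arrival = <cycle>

[0] x=0 y=1 t=6
[1] x=1 y=1 t=11 →E
[2] x=2 y=1 t=16 →E
[3] x=3 y=1 t=21 →E
[4] x=4 y=1 t=26 →E
[5] x=4 y=2 t=31 →N

path = [(0,1), (1,1), (2,1), (3,1), (4,1), (4,2)]
arrival = 31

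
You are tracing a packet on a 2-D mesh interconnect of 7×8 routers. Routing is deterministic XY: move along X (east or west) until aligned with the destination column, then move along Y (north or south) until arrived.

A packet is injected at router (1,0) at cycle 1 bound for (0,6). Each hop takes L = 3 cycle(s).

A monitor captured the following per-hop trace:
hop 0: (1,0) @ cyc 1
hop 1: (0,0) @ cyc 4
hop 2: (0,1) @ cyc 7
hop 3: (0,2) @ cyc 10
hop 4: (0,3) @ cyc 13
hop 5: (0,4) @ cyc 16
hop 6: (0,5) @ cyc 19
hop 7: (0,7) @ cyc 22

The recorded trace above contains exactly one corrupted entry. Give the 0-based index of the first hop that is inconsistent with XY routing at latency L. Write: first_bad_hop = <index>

hop 1: step (-1,+0), +3 cyc — ok
hop 2: step (+0,+1), +3 cyc — ok
hop 3: step (+0,+1), +3 cyc — ok
hop 4: step (+0,+1), +3 cyc — ok
hop 5: step (+0,+1), +3 cyc — ok
hop 6: step (+0,+1), +3 cyc — ok
hop 7: step (+0,+2), +3 cyc — BAD: non-unit step

first_bad_hop = 7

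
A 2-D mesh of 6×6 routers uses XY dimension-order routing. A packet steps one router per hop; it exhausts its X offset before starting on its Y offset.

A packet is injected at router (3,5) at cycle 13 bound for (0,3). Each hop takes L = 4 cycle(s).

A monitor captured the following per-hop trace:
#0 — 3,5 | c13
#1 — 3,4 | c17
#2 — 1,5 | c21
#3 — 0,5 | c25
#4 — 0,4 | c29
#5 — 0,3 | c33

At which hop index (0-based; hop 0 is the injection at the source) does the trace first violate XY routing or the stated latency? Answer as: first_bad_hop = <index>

first_bad_hop = 1

  1: Δx=+0 Δy=-1 Δt=4 [BAD: Y-move but x=3≠0]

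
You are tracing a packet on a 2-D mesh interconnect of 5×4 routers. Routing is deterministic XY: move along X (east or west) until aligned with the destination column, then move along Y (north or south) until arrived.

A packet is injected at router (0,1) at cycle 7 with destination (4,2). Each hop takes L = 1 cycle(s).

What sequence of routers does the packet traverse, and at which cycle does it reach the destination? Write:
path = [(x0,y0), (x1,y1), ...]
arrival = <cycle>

path = [(0,1), (1,1), (2,1), (3,1), (4,1), (4,2)]
arrival = 12

hop 0: (0,1) @ cyc 7
hop 1: (1,1) @ cyc 8  [E]
hop 2: (2,1) @ cyc 9  [E]
hop 3: (3,1) @ cyc 10  [E]
hop 4: (4,1) @ cyc 11  [E]
hop 5: (4,2) @ cyc 12  [N]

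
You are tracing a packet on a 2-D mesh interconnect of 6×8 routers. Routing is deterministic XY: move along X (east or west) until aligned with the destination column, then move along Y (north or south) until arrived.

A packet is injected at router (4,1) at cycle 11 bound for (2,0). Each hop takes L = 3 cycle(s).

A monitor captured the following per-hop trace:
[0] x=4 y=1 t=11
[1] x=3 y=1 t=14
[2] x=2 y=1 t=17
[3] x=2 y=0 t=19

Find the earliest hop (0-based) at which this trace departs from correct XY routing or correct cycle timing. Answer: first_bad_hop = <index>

first_bad_hop = 3

hop 1: step (-1,+0), +3 cyc — ok
hop 2: step (-1,+0), +3 cyc — ok
hop 3: step (+0,-1), +2 cyc — BAD: Δcyc=2≠L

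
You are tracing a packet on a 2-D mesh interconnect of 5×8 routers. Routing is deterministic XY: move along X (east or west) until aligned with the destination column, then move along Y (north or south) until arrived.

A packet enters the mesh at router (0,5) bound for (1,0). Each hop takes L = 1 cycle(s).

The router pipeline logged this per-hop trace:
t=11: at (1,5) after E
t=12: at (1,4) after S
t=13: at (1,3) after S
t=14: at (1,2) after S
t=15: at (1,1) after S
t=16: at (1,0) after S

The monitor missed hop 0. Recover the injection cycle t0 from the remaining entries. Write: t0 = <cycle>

t0 = 10

cyc[1] = 11 and cyc[k] = t0 + k·L for every k.
Therefore t0 = 11 − L = 10.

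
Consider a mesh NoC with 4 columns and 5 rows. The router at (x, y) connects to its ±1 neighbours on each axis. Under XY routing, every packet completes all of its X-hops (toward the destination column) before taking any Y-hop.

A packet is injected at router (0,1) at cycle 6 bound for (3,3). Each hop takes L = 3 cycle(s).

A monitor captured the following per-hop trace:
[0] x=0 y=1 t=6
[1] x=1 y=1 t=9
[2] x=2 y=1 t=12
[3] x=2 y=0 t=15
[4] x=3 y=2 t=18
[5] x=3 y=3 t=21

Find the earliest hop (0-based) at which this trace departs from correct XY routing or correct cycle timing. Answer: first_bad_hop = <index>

first_bad_hop = 3

[1] (+1,+0) / 3c ⇒ ok
[2] (+1,+0) / 3c ⇒ ok
[3] (+0,-1) / 3c ⇒ BAD: Y-move but x=2≠3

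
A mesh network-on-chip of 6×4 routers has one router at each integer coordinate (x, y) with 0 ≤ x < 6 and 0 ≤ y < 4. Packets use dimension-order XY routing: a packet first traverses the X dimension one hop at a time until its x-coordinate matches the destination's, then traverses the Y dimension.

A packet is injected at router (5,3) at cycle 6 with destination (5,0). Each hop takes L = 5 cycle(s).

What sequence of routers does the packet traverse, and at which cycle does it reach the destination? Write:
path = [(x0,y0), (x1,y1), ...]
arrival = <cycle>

hop 0: (5,3) @ cyc 6
hop 1: (5,2) @ cyc 11  [S]
hop 2: (5,1) @ cyc 16  [S]
hop 3: (5,0) @ cyc 21  [S]

path = [(5,3), (5,2), (5,1), (5,0)]
arrival = 21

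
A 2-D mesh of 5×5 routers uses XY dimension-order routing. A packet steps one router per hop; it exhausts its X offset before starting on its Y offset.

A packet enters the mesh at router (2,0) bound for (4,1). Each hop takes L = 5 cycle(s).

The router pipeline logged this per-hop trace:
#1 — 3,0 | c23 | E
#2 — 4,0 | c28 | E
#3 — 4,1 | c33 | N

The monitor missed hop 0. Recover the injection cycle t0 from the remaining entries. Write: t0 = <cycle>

At hop 1 the cycle is 23; in general cyc_k = t0 + kL.
Therefore t0 = 23 − L = 18.

t0 = 18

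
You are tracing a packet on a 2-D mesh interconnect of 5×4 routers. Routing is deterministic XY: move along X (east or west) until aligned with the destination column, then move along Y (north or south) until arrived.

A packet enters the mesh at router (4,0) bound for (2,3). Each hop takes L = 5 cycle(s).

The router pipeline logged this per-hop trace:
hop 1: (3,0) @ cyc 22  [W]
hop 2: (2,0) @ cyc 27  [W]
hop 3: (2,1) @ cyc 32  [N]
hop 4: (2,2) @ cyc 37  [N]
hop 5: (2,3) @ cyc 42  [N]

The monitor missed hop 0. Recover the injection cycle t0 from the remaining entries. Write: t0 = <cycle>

t0 = 17

Hop 1 reached at cycle 22; hop k is at t0 + k·L.
So t0 = 22 − 1·5 = 17.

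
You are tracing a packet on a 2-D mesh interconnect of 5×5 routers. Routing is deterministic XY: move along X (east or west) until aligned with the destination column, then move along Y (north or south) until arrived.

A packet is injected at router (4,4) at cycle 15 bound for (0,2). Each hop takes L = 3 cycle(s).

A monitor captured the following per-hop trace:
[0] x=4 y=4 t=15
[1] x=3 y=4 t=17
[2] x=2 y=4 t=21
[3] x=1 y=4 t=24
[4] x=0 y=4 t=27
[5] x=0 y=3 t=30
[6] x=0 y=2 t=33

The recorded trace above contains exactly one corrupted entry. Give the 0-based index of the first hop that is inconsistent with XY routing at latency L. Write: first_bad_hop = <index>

  1: Δx=-1 Δy=+0 Δt=2 [BAD: Δcyc=2≠L]

first_bad_hop = 1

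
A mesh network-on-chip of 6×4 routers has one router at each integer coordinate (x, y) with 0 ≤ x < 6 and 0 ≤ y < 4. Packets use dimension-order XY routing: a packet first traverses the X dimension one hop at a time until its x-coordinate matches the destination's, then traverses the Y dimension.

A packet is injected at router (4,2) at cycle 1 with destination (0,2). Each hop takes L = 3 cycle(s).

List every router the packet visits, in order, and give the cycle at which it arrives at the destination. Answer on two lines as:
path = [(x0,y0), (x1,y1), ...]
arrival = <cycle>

path = [(4,2), (3,2), (2,2), (1,2), (0,2)]
arrival = 13

src (4,2)  cyc=1
W→(3,2)  cyc=4
W→(2,2)  cyc=7
W→(1,2)  cyc=10
W→(0,2)  cyc=13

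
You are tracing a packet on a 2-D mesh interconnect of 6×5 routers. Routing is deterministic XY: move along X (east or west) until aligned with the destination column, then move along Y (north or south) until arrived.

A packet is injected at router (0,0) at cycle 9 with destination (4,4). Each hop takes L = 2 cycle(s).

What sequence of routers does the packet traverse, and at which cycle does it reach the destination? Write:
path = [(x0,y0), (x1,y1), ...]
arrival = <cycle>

path = [(0,0), (1,0), (2,0), (3,0), (4,0), (4,1), (4,2), (4,3), (4,4)]
arrival = 25

src (0,0)  cyc=9
E→(1,0)  cyc=11
E→(2,0)  cyc=13
E→(3,0)  cyc=15
E→(4,0)  cyc=17
N→(4,1)  cyc=19
N→(4,2)  cyc=21
N→(4,3)  cyc=23
N→(4,4)  cyc=25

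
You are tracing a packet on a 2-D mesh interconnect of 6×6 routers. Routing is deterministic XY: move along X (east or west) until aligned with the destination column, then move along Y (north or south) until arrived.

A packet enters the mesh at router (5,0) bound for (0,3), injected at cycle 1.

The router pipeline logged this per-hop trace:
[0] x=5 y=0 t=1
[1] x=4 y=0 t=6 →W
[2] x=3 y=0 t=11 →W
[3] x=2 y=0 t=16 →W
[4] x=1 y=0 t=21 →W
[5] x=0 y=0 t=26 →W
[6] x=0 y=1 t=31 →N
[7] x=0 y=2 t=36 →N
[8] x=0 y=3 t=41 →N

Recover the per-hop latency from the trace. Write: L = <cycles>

L = 5

cyc[1] − cyc[0] = 6 − 1 = 5.
Each hop adds L, hence L = 5.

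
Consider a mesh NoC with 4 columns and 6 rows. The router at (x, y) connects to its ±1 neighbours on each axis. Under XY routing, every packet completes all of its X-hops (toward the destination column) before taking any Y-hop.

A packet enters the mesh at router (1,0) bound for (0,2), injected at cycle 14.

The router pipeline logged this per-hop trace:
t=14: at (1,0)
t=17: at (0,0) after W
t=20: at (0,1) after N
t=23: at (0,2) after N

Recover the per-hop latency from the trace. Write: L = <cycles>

From hop 0 (14) to hop 1 (17): +3 cycles.
One hop costs L cycles, so L = 3.

L = 3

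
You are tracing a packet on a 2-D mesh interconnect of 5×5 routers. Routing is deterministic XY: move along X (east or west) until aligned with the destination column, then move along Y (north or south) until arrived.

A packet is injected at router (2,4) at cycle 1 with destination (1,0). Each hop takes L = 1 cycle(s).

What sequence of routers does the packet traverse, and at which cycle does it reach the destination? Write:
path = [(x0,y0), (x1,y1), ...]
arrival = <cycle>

#0 — 2,4 | c1
#1 — 1,4 | c2 | W
#2 — 1,3 | c3 | S
#3 — 1,2 | c4 | S
#4 — 1,1 | c5 | S
#5 — 1,0 | c6 | S

path = [(2,4), (1,4), (1,3), (1,2), (1,1), (1,0)]
arrival = 6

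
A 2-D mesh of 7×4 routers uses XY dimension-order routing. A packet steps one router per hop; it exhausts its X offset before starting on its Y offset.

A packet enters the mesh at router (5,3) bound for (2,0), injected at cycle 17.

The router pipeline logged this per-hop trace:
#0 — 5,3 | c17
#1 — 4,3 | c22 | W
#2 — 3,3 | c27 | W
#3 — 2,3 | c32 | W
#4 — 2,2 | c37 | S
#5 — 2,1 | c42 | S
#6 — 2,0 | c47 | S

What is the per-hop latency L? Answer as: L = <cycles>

L = 5

From hop 0 (17) to hop 1 (22): +5 cycles.
That increment is L by definition: L = 5.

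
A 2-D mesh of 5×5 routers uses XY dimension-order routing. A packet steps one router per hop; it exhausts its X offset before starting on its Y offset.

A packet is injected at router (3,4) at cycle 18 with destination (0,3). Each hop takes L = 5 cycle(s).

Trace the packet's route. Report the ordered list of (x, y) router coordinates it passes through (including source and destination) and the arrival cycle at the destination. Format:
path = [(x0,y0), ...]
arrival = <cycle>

#0 — 3,4 | c18
#1 — 2,4 | c23 | W
#2 — 1,4 | c28 | W
#3 — 0,4 | c33 | W
#4 — 0,3 | c38 | S

path = [(3,4), (2,4), (1,4), (0,4), (0,3)]
arrival = 38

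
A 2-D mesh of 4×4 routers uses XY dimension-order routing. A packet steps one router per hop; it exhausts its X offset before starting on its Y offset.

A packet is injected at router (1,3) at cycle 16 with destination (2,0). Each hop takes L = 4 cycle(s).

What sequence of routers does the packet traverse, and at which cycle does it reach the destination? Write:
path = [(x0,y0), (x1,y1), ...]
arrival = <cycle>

  0. router=(1,3) cycle=16 (inject)
  1. router=(2,3) cycle=20 dir=E
  2. router=(2,2) cycle=24 dir=S
  3. router=(2,1) cycle=28 dir=S
  4. router=(2,0) cycle=32 dir=S

path = [(1,3), (2,3), (2,2), (2,1), (2,0)]
arrival = 32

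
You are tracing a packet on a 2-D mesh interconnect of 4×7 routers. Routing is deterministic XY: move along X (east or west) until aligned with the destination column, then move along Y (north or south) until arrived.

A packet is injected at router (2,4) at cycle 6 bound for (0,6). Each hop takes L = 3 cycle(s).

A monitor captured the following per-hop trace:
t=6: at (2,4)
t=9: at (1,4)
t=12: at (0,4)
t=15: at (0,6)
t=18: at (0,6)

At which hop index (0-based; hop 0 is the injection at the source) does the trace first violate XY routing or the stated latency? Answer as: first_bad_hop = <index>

first_bad_hop = 3

check 1→ d=(-1,0) cyc+3: ok
check 2→ d=(-1,0) cyc+3: ok
check 3→ d=(0,2) cyc+3: BAD: non-unit step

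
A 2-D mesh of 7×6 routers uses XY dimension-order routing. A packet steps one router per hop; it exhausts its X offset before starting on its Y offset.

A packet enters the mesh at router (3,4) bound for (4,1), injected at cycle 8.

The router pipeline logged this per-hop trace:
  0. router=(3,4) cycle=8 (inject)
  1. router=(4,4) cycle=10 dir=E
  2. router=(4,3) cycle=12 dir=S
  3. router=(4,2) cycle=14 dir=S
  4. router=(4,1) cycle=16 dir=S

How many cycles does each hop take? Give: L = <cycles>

Between hops 0 and 1 the cycle counter advances 10 − 8 = 2.
Per-hop latency L = Δcyc = 2.

L = 2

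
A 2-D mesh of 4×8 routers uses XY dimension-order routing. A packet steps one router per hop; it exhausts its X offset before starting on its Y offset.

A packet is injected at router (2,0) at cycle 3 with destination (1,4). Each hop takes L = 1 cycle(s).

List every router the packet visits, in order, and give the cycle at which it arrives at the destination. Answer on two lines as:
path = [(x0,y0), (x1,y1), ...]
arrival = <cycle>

path = [(2,0), (1,0), (1,1), (1,2), (1,3), (1,4)]
arrival = 8

#0 — 2,0 | c3
#1 — 1,0 | c4 | W
#2 — 1,1 | c5 | N
#3 — 1,2 | c6 | N
#4 — 1,3 | c7 | N
#5 — 1,4 | c8 | N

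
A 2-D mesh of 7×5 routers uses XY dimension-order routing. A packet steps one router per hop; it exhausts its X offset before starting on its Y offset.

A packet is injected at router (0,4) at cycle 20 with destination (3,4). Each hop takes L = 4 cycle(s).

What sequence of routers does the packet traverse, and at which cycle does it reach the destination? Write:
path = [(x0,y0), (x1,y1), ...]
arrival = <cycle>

src (0,4)  cyc=20
E→(1,4)  cyc=24
E→(2,4)  cyc=28
E→(3,4)  cyc=32

path = [(0,4), (1,4), (2,4), (3,4)]
arrival = 32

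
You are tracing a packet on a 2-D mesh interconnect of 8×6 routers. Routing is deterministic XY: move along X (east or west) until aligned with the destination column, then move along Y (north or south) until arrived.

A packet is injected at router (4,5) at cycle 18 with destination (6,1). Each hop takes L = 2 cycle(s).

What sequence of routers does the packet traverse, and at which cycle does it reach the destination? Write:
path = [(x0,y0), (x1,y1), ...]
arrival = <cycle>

path = [(4,5), (5,5), (6,5), (6,4), (6,3), (6,2), (6,1)]
arrival = 30

[0] x=4 y=5 t=18
[1] x=5 y=5 t=20 →E
[2] x=6 y=5 t=22 →E
[3] x=6 y=4 t=24 →S
[4] x=6 y=3 t=26 →S
[5] x=6 y=2 t=28 →S
[6] x=6 y=1 t=30 →S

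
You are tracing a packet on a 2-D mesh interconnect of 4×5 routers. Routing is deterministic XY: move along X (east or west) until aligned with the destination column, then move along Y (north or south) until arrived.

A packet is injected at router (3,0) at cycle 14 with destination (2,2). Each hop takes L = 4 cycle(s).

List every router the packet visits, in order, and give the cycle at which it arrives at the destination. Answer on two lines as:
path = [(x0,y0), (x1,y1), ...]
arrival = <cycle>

hop 0: (3,0) @ cyc 14
hop 1: (2,0) @ cyc 18  [W]
hop 2: (2,1) @ cyc 22  [N]
hop 3: (2,2) @ cyc 26  [N]

path = [(3,0), (2,0), (2,1), (2,2)]
arrival = 26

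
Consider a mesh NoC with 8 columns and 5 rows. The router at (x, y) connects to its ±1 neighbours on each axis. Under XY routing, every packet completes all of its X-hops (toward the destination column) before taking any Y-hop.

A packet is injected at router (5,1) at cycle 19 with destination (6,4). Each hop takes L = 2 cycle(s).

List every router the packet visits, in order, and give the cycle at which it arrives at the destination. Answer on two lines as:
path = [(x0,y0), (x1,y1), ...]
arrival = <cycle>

path = [(5,1), (6,1), (6,2), (6,3), (6,4)]
arrival = 27

hop 0: (5,1) @ cyc 19
hop 1: (6,1) @ cyc 21  [E]
hop 2: (6,2) @ cyc 23  [N]
hop 3: (6,3) @ cyc 25  [N]
hop 4: (6,4) @ cyc 27  [N]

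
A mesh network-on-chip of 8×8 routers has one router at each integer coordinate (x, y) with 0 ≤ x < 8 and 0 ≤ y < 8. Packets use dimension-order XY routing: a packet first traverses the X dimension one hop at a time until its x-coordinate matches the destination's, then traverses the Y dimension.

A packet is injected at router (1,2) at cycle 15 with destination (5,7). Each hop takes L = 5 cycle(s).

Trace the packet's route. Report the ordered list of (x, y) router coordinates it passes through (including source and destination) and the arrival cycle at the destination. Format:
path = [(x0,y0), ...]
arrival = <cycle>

[0] x=1 y=2 t=15
[1] x=2 y=2 t=20 →E
[2] x=3 y=2 t=25 →E
[3] x=4 y=2 t=30 →E
[4] x=5 y=2 t=35 →E
[5] x=5 y=3 t=40 →N
[6] x=5 y=4 t=45 →N
[7] x=5 y=5 t=50 →N
[8] x=5 y=6 t=55 →N
[9] x=5 y=7 t=60 →N

path = [(1,2), (2,2), (3,2), (4,2), (5,2), (5,3), (5,4), (5,5), (5,6), (5,7)]
arrival = 60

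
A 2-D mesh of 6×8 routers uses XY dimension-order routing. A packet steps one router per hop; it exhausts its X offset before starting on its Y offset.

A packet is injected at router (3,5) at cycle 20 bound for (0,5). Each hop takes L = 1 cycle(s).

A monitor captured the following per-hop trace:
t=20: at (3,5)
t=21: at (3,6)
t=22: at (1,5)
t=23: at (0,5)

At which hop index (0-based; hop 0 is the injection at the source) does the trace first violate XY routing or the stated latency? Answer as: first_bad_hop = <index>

first_bad_hop = 1

[1] (+0,+1) / 1c ⇒ BAD: Y-move but x=3≠0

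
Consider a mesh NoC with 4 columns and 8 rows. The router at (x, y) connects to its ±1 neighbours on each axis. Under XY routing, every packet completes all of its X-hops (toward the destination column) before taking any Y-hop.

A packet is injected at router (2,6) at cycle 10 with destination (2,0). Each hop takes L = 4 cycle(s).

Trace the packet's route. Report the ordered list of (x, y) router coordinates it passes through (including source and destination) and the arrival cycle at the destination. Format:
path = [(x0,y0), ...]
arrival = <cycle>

path = [(2,6), (2,5), (2,4), (2,3), (2,2), (2,1), (2,0)]
arrival = 34

src (2,6)  cyc=10
S→(2,5)  cyc=14
S→(2,4)  cyc=18
S→(2,3)  cyc=22
S→(2,2)  cyc=26
S→(2,1)  cyc=30
S→(2,0)  cyc=34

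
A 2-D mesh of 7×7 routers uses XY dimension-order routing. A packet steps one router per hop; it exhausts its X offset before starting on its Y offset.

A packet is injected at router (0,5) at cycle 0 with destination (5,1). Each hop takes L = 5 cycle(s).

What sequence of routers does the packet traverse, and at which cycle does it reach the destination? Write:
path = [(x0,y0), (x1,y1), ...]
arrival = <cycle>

hop 0: (0,5) @ cyc 0
hop 1: (1,5) @ cyc 5  [E]
hop 2: (2,5) @ cyc 10  [E]
hop 3: (3,5) @ cyc 15  [E]
hop 4: (4,5) @ cyc 20  [E]
hop 5: (5,5) @ cyc 25  [E]
hop 6: (5,4) @ cyc 30  [S]
hop 7: (5,3) @ cyc 35  [S]
hop 8: (5,2) @ cyc 40  [S]
hop 9: (5,1) @ cyc 45  [S]

path = [(0,5), (1,5), (2,5), (3,5), (4,5), (5,5), (5,4), (5,3), (5,2), (5,1)]
arrival = 45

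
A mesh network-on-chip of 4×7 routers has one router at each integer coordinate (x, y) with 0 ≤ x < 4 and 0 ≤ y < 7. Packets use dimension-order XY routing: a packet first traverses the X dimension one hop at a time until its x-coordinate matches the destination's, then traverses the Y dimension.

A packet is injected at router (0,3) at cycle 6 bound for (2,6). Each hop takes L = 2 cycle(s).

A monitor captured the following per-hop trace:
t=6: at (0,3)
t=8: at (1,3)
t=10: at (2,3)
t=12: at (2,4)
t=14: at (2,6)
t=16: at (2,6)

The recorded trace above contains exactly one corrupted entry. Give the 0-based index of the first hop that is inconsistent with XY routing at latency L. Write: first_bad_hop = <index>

first_bad_hop = 4

check 1→ d=(1,0) cyc+2: ok
check 2→ d=(1,0) cyc+2: ok
check 3→ d=(0,1) cyc+2: ok
check 4→ d=(0,2) cyc+2: BAD: non-unit step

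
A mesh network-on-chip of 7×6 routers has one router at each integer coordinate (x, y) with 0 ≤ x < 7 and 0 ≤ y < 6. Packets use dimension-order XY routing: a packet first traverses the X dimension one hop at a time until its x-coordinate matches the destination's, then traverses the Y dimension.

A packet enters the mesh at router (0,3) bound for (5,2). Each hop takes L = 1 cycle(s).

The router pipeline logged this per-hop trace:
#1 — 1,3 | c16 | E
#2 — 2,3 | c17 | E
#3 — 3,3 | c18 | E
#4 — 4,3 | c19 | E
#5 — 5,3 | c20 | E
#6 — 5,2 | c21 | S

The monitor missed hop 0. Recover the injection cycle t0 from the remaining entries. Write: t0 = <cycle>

cyc[1] = 16 and cyc[k] = t0 + k·L for every k.
So t0 = 16 − 1·1 = 15.

t0 = 15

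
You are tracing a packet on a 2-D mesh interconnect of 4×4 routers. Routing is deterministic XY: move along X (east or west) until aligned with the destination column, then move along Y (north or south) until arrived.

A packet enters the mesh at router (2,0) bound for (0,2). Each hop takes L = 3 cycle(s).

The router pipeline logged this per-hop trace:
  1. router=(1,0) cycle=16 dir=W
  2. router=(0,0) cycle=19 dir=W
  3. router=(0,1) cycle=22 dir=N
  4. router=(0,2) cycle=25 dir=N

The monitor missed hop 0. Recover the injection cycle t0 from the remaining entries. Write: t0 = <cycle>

t0 = 13

At hop 1 the cycle is 16; in general cyc_k = t0 + kL.
Therefore t0 = 16 − L = 13.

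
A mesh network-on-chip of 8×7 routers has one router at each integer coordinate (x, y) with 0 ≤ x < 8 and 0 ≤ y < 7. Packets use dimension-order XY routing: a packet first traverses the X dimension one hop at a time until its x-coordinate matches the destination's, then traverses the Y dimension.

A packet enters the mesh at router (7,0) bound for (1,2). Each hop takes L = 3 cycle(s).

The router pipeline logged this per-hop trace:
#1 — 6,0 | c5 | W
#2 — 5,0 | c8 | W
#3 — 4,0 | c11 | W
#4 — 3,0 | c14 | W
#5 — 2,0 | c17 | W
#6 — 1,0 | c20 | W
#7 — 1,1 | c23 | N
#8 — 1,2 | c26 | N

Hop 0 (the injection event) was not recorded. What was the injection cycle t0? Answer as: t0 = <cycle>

t0 = 2

At hop 1 the cycle is 5; in general cyc_k = t0 + kL.
Therefore t0 = 5 − L = 2.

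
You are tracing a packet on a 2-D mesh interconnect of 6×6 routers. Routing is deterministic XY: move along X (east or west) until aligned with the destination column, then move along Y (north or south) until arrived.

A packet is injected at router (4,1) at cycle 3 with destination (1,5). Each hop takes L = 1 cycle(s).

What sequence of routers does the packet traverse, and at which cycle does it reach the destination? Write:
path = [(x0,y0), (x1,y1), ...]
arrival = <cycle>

path = [(4,1), (3,1), (2,1), (1,1), (1,2), (1,3), (1,4), (1,5)]
arrival = 10

#0 — 4,1 | c3
#1 — 3,1 | c4 | W
#2 — 2,1 | c5 | W
#3 — 1,1 | c6 | W
#4 — 1,2 | c7 | N
#5 — 1,3 | c8 | N
#6 — 1,4 | c9 | N
#7 — 1,5 | c10 | N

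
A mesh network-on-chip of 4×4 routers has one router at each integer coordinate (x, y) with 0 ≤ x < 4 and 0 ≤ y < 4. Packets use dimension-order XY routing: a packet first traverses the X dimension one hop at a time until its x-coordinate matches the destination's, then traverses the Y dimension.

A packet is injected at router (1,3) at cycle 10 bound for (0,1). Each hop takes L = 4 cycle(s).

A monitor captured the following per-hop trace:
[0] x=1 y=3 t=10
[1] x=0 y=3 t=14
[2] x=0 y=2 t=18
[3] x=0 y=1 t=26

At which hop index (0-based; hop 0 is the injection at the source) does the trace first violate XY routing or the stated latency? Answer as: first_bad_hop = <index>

first_bad_hop = 3

hop 1: step (-1,+0), +4 cyc — ok
hop 2: step (+0,-1), +4 cyc — ok
hop 3: step (+0,-1), +8 cyc — BAD: Δcyc=8≠L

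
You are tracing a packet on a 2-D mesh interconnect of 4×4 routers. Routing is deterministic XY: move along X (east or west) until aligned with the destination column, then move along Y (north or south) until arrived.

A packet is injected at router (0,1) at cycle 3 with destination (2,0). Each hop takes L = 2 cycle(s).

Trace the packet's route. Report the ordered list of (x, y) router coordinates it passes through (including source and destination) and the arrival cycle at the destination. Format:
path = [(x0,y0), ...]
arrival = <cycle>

  0. router=(0,1) cycle=3 (inject)
  1. router=(1,1) cycle=5 dir=E
  2. router=(2,1) cycle=7 dir=E
  3. router=(2,0) cycle=9 dir=S

path = [(0,1), (1,1), (2,1), (2,0)]
arrival = 9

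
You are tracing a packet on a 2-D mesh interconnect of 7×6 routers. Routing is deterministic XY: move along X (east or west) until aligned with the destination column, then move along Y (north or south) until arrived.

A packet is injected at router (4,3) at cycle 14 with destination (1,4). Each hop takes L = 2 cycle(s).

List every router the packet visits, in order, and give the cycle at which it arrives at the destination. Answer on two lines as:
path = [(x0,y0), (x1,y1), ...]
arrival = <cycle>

path = [(4,3), (3,3), (2,3), (1,3), (1,4)]
arrival = 22

  0. router=(4,3) cycle=14 (inject)
  1. router=(3,3) cycle=16 dir=W
  2. router=(2,3) cycle=18 dir=W
  3. router=(1,3) cycle=20 dir=W
  4. router=(1,4) cycle=22 dir=N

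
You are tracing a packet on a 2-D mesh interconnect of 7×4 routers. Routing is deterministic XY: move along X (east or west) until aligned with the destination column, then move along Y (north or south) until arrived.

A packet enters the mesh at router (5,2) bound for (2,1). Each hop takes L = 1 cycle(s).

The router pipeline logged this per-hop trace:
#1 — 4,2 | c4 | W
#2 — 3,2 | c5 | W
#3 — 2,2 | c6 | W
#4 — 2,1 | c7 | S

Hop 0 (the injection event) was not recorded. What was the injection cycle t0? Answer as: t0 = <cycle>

t0 = 3

The first recorded entry is hop 1 at cycle 4.
Therefore t0 = 4 − L = 3.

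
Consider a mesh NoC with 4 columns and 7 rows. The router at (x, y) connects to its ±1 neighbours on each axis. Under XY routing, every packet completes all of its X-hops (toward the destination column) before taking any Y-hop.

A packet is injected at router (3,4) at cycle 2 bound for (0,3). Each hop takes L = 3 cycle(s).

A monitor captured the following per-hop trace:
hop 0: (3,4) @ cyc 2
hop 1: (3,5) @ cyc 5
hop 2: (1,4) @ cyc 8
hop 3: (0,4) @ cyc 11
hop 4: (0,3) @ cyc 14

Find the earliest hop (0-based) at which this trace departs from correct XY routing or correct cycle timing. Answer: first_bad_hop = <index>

check 1→ d=(0,1) cyc+3: BAD: Y-move but x=3≠0

first_bad_hop = 1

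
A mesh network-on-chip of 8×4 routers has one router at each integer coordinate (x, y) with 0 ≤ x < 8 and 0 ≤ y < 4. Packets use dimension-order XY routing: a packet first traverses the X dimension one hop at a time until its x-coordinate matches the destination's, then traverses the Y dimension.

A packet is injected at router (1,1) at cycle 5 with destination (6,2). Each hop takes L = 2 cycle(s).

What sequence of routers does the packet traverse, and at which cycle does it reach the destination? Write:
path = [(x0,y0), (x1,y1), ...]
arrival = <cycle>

  0. router=(1,1) cycle=5 (inject)
  1. router=(2,1) cycle=7 dir=E
  2. router=(3,1) cycle=9 dir=E
  3. router=(4,1) cycle=11 dir=E
  4. router=(5,1) cycle=13 dir=E
  5. router=(6,1) cycle=15 dir=E
  6. router=(6,2) cycle=17 dir=N

path = [(1,1), (2,1), (3,1), (4,1), (5,1), (6,1), (6,2)]
arrival = 17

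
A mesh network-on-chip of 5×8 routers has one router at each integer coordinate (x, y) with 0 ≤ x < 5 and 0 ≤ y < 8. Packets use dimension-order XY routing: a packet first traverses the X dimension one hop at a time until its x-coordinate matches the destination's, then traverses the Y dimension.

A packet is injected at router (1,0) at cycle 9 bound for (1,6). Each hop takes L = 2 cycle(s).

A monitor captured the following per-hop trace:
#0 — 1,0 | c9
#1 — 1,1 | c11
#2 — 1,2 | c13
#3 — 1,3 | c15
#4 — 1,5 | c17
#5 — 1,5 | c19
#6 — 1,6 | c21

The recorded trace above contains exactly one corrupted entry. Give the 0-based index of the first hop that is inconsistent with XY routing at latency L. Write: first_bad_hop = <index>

hop 1: step (+0,+1), +2 cyc — ok
hop 2: step (+0,+1), +2 cyc — ok
hop 3: step (+0,+1), +2 cyc — ok
hop 4: step (+0,+2), +2 cyc — BAD: non-unit step

first_bad_hop = 4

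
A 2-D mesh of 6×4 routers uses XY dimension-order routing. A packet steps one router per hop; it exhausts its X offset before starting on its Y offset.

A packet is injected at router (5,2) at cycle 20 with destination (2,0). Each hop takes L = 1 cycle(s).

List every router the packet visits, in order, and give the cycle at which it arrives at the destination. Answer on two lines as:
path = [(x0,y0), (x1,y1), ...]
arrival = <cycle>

  0. router=(5,2) cycle=20 (inject)
  1. router=(4,2) cycle=21 dir=W
  2. router=(3,2) cycle=22 dir=W
  3. router=(2,2) cycle=23 dir=W
  4. router=(2,1) cycle=24 dir=S
  5. router=(2,0) cycle=25 dir=S

path = [(5,2), (4,2), (3,2), (2,2), (2,1), (2,0)]
arrival = 25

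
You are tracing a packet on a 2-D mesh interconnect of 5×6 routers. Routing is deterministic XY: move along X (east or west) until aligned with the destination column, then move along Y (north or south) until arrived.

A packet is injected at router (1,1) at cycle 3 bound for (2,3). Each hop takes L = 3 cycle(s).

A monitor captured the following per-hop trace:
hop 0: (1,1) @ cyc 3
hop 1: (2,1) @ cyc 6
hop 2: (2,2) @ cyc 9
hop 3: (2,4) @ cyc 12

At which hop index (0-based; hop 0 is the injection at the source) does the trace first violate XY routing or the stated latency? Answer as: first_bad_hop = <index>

  1: Δx=+1 Δy=+0 Δt=3 [ok]
  2: Δx=+0 Δy=+1 Δt=3 [ok]
  3: Δx=+0 Δy=+2 Δt=3 [BAD: non-unit step]

first_bad_hop = 3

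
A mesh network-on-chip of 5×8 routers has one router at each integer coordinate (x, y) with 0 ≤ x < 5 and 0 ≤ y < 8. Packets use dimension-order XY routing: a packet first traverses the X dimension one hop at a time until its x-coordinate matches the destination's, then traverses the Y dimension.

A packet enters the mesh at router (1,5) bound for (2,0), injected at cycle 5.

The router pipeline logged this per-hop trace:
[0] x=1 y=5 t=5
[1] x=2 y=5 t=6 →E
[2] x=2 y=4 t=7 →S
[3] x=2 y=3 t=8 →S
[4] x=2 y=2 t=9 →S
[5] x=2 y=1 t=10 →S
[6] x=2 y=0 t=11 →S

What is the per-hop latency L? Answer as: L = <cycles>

L = 1

From hop 0 (5) to hop 1 (6): +1 cycles.
Per-hop latency L = Δcyc = 1.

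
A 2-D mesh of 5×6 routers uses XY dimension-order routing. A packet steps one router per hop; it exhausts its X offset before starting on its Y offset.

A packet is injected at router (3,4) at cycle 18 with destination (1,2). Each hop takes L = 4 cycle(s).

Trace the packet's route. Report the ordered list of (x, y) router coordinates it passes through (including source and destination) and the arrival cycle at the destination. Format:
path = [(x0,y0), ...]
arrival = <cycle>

path = [(3,4), (2,4), (1,4), (1,3), (1,2)]
arrival = 34

#0 — 3,4 | c18
#1 — 2,4 | c22 | W
#2 — 1,4 | c26 | W
#3 — 1,3 | c30 | S
#4 — 1,2 | c34 | S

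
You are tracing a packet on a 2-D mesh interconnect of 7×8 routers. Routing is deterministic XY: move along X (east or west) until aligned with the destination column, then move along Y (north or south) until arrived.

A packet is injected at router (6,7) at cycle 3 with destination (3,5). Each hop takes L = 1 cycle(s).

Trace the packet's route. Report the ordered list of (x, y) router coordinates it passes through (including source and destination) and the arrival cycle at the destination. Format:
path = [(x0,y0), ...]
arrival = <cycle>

  0. router=(6,7) cycle=3 (inject)
  1. router=(5,7) cycle=4 dir=W
  2. router=(4,7) cycle=5 dir=W
  3. router=(3,7) cycle=6 dir=W
  4. router=(3,6) cycle=7 dir=S
  5. router=(3,5) cycle=8 dir=S

path = [(6,7), (5,7), (4,7), (3,7), (3,6), (3,5)]
arrival = 8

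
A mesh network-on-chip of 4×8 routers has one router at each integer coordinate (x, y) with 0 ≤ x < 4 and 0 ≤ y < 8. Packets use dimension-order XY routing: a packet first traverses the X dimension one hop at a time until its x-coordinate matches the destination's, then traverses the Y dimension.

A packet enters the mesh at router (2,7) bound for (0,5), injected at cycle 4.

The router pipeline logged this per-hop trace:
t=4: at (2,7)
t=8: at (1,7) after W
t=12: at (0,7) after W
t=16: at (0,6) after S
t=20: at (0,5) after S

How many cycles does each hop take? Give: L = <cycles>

cyc[1] − cyc[0] = 8 − 4 = 4.
Per-hop latency L = Δcyc = 4.

L = 4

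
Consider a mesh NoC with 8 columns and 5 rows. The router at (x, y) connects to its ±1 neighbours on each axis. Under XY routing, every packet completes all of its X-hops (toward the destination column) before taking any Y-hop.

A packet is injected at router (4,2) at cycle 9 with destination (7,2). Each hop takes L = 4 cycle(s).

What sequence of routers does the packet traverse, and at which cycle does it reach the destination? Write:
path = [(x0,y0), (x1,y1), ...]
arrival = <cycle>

path = [(4,2), (5,2), (6,2), (7,2)]
arrival = 21

t=9: at (4,2)
t=13: at (5,2) after E
t=17: at (6,2) after E
t=21: at (7,2) after E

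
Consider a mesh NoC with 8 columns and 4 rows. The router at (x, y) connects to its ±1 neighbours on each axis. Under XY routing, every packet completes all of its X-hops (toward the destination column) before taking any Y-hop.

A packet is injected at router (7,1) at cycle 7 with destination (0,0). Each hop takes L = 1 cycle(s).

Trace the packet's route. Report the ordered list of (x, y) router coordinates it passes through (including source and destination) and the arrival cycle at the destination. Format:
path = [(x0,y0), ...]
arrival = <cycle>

path = [(7,1), (6,1), (5,1), (4,1), (3,1), (2,1), (1,1), (0,1), (0,0)]
arrival = 15

#0 — 7,1 | c7
#1 — 6,1 | c8 | W
#2 — 5,1 | c9 | W
#3 — 4,1 | c10 | W
#4 — 3,1 | c11 | W
#5 — 2,1 | c12 | W
#6 — 1,1 | c13 | W
#7 — 0,1 | c14 | W
#8 — 0,0 | c15 | S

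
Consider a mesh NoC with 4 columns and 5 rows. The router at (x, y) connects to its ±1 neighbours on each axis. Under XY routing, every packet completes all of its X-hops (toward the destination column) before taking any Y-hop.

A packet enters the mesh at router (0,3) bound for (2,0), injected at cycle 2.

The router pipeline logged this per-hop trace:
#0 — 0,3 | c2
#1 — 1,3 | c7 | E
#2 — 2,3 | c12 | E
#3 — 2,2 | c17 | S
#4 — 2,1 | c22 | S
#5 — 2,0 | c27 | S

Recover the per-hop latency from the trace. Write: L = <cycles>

Δcyc across hop 0→1: 7 − 2 = 5.
That increment is L by definition: L = 5.

L = 5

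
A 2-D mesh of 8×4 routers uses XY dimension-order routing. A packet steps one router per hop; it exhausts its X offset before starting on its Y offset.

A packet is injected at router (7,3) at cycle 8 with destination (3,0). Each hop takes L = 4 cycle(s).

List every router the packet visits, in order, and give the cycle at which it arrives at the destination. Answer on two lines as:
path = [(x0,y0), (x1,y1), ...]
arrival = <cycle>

  0. router=(7,3) cycle=8 (inject)
  1. router=(6,3) cycle=12 dir=W
  2. router=(5,3) cycle=16 dir=W
  3. router=(4,3) cycle=20 dir=W
  4. router=(3,3) cycle=24 dir=W
  5. router=(3,2) cycle=28 dir=S
  6. router=(3,1) cycle=32 dir=S
  7. router=(3,0) cycle=36 dir=S

path = [(7,3), (6,3), (5,3), (4,3), (3,3), (3,2), (3,1), (3,0)]
arrival = 36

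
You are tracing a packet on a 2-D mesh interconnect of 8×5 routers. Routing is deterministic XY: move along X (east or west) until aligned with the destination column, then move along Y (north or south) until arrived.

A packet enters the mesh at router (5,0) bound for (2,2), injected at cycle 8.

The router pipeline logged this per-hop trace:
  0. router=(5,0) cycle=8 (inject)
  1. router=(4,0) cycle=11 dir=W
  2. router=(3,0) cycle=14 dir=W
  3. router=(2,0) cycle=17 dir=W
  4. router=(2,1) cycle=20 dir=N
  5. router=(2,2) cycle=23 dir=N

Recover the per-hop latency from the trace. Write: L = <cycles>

L = 3

cyc[1] − cyc[0] = 11 − 8 = 3.
Each hop adds L, hence L = 3.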